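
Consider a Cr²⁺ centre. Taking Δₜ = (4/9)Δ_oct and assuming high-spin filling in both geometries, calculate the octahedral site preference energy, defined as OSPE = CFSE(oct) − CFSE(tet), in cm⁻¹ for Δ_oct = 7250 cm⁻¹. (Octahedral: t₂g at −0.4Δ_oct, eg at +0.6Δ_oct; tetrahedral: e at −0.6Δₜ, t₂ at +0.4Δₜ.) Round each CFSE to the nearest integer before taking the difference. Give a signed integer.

Cr²⁺: group 6, so d-count = 6 − 2 = 4.
Octahedral (high-spin): t2g^3 e_g^1, CFSE = 3(−0.4) + 1(+0.6) = -0.6Δ_oct = -0.6 × 7250 = -4350 cm⁻¹.
In a tetrahedral site the filling is e^2 t2^2: CFSE(tet) = -0.4Δₜ = -0.4 × (4/9)(7250) = -1289 cm⁻¹.
OSPE = CFSE(oct) − CFSE(tet) = -4350 − (-1289) = -3061 cm⁻¹.

-3061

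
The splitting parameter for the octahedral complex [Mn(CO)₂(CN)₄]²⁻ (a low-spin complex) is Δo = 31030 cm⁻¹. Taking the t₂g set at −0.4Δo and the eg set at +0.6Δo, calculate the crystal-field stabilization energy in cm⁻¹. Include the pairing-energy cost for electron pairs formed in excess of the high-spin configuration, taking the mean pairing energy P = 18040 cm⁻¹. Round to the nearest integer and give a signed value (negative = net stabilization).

-25980

Ligand charges: 2×(+0) from CO and 4×(-1) from CN⁻ sum to -4; with overall charge -2, Mn is +2.
Mn is in group 7, so Mn²⁺ is d⁵ (7 − 2 = 5).
Configuration: t₂g⁵ eg⁰.
The orbital stabilization is -2.0Δo = -2.0 × 31030 = -62060 cm⁻¹.
High-spin d⁵ would be t₂g³ eg² with 0 pairs; low-spin has 2, so 2 excess pairs cost +2P = +36080 cm⁻¹.
Net CFSE = -62060 + 36080 = -25980 cm⁻¹.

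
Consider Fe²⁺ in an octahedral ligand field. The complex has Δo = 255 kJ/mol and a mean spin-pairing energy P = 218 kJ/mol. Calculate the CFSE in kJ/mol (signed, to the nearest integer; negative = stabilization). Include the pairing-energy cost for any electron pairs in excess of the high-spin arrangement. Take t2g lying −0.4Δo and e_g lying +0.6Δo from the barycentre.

-176

Fe is in group 8, so Fe²⁺ is d⁶ (8 − 2 = 6).
Δo > P, so pairing is preferred: the ground state is low-spin.
Filling d⁶ accordingly: t2g^6 e_g^0.
Orbital CFSE = -2.4Δo = -2.4 × 255 = -612 kJ/mol.
Excess pairs vs high-spin: 3 − 1 = 2; pairing cost = +436 kJ/mol.
Net CFSE = -612 + 436 = -176 kJ/mol.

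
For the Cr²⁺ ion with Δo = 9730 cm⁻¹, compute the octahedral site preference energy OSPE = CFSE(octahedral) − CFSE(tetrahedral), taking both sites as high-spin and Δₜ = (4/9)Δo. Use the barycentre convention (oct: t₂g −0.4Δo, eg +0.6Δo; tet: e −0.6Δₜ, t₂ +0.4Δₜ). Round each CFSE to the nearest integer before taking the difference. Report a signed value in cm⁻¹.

-4108

Cr is in group 6, so Cr²⁺ is d⁴ (6 − 2 = 4).
In an octahedral site d⁴ (HS) is t₂g³ eg¹, giving CFSE(oct) = -0.6Δo = -5838 cm⁻¹.
In a tetrahedral site the filling is e² t₂²: CFSE(tet) = -0.4Δₜ = -0.4 × (4/9)(9730) = -1730 cm⁻¹.
OSPE = CFSE(oct) − CFSE(tet) = -5838 − (-1730) = -4108 cm⁻¹.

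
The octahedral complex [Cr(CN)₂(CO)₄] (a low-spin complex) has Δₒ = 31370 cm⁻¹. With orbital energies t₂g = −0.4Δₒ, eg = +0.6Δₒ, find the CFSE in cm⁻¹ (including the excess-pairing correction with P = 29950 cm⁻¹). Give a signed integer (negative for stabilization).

Ligand charges: 2×(-1) from CN⁻ and 4×(+0) from CO sum to -2; with overall charge +0, Cr is +2.
Cr sits in group 6; removing 2 electrons leaves Cr²⁺ with 6 − 2 = 4 d electrons.
Configuration: t₂g⁴ eg⁰.
CFSE(orbital) = 4×(-0.4Δₒ) + 0×(0.6Δₒ) = -1.6Δₒ; with Δₒ = 31370 cm⁻¹ that is -50192 cm⁻¹.
Relative to high-spin t₂g³ eg¹ (0 paired), the low-spin configuration has 1 additional pair, contributing +1 × 29950 = +29950 cm⁻¹.
Overall CFSE = -50192 + 29950 = -20242 cm⁻¹.

-20242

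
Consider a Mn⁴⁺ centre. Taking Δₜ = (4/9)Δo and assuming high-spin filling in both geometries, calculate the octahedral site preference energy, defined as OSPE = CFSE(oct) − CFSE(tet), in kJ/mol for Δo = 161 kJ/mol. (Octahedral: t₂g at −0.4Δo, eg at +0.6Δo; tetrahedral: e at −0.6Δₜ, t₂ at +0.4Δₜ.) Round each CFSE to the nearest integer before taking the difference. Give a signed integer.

Mn is in group 7, so Mn⁴⁺ is d³ (7 − 4 = 3).
Octahedral high-spin t2g^3 e_g^0: CFSE = -1.2 × 161 = -193 kJ/mol.
Tetrahedral: e^2 t2^1, CFSE = 2(−0.6) + 1(+0.4) = -0.8Δₜ = -0.8 × (4/9) × 161 = -57 kJ/mol.
Subtracting, OSPE = -193 − (-57) = -136 kJ/mol.

-136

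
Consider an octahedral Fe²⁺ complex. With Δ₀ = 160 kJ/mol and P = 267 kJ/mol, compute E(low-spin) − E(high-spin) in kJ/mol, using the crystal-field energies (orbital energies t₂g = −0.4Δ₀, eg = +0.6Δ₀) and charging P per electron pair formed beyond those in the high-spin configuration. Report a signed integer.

214

Fe²⁺: group 8, so d-count = 8 − 2 = 6.
In the high-spin limit (t₂g⁴ eg²) the orbital term is -0.4Δ₀ = -64 kJ/mol, with no excess pairing.
Low-spin: t₂g⁶ eg⁰, orbital CFSE = -2.4Δ₀ = -384 kJ/mol; plus 2 excess pairs × P = +534 kJ/mol; total 150 kJ/mol.
E(LS) − E(HS) = 150 − (-64) = 214 kJ/mol.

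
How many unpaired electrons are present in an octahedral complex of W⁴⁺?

W⁴⁺: group 6, so d-count = 6 − 4 = 2.
Configuration: t2g^2 e_g^0, giving 2 unpaired electrons.

2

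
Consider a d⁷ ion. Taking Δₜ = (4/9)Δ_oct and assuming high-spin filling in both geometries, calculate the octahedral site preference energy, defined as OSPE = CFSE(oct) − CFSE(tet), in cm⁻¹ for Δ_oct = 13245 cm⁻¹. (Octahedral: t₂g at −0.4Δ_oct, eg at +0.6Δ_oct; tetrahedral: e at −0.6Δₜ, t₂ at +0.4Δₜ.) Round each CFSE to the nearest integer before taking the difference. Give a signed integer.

Octahedral high-spin t₂g⁵ eg²: CFSE = -0.8 × 13245 = -10596 cm⁻¹.
Tetrahedral: e⁴ t₂³, CFSE = 4(−0.6) + 3(+0.4) = -1.2Δₜ = -1.2 × (4/9) × 13245 = -7064 cm⁻¹.
OSPE = CFSE(oct) − CFSE(tet) = -10596 − (-7064) = -3532 cm⁻¹.

-3532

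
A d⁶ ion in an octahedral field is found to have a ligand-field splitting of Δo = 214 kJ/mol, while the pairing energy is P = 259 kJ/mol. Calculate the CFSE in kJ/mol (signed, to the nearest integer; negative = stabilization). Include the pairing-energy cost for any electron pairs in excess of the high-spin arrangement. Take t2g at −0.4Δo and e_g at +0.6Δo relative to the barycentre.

-86

With Δo < P the complex is high-spin.
Configuration: t2g^4 e_g^2.
Orbital CFSE = -0.4Δo = -0.4 × 214 = -86 kJ/mol.
High-spin has no excess pairs, so no pairing correction applies.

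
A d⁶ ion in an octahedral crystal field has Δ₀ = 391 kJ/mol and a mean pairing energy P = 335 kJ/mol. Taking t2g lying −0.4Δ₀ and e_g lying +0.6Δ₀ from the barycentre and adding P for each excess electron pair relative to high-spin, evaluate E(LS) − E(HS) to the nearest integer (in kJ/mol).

In the high-spin limit (t2g^4 e_g^2) the orbital term is -0.4Δ₀ = -156 kJ/mol, with no excess pairing.
Low-spin: t2g^6 e_g^0, orbital CFSE = -2.4Δ₀ = -938 kJ/mol; plus 2 excess pairs × P = +670 kJ/mol; total -268 kJ/mol.
Thus E(LS) − E(HS) = -112 kJ/mol.

-112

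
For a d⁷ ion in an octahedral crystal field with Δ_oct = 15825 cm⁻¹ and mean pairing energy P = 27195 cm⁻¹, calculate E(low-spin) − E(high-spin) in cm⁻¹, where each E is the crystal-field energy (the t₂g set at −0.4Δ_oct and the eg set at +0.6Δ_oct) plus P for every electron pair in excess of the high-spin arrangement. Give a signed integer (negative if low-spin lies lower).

11370

High-spin: t₂g⁵ eg², CFSE = -0.8Δ_oct = -12660 cm⁻¹.
For low-spin the configuration is t₂g⁶ eg¹: orbital energy -1.8 × 15825 = -28485 cm⁻¹, and 1 additional pair relative to high-spin adds 27195 cm⁻¹, giving -1290 cm⁻¹.
The difference is -1290 − (-12660) = 11370 cm⁻¹, so high-spin lies lower.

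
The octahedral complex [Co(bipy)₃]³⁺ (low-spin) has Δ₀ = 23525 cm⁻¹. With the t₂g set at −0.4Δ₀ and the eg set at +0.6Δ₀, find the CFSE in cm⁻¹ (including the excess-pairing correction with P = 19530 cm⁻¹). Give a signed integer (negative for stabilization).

bipy is neutral, so the +3 overall charge sits on Co: oxidation state +3.
Co sits in group 9; removing 3 electrons leaves Co³⁺ with 9 − 3 = 6 d electrons.
Electron filling gives t₂g⁶ eg⁰.
Orbital CFSE = 6(-0.4) + 0(0.6) = -2.4Δ₀ = -2.4 × 23525 = -56460 cm⁻¹.
High-spin d⁶ would be t₂g⁴ eg² with 1 pair; low-spin has 3, so 2 excess pairs cost +2P = +39060 cm⁻¹.
Overall CFSE = -56460 + 39060 = -17400 cm⁻¹.

-17400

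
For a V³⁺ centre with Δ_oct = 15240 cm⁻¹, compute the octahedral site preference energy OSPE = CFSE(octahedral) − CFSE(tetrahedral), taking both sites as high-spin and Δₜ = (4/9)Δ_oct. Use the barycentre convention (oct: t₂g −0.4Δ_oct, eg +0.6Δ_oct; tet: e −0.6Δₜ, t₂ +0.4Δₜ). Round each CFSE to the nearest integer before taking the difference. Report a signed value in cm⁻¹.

V³⁺: group 5, so d-count = 5 − 3 = 2.
Octahedral (high-spin): t₂g² eg⁰, CFSE = 2(−0.4) + 0(+0.6) = -0.8Δ_oct = -0.8 × 15240 = -12192 cm⁻¹.
Tetrahedral e² t₂⁰ gives -1.2Δₜ = -1.2 × (4/9) × 15240 = -8128 cm⁻¹.
OSPE = -12192 − (-8128) = -4064 cm⁻¹.

-4064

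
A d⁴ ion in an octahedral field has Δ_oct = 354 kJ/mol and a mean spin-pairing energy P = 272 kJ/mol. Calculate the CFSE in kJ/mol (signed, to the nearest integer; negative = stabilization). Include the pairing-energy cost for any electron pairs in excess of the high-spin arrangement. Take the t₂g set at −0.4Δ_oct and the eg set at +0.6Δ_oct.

-294

Since Δ_oct = 354 kJ/mol > P = 272 kJ/mol, the complex adopts the low-spin configuration.
Configuration: t₂g⁴ eg⁰.
Orbital CFSE = -1.6Δ_oct = -1.6 × 354 = -566 kJ/mol.
Excess pairs vs high-spin: 1 − 0 = 1; pairing cost = +272 kJ/mol.
Net CFSE = -566 + 272 = -294 kJ/mol.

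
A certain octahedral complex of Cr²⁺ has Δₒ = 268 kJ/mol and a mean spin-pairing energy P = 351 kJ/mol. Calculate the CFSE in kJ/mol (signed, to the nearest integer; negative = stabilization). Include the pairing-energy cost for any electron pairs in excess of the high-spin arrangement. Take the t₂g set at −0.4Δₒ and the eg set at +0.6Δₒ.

-161

Cr is in group 6, so Cr²⁺ is d⁴ (6 − 2 = 4).
Here Δₒ < P (268 < 351), so the high-spin state is favoured.
Configuration: t₂g³ eg¹.
Orbital CFSE = -0.6Δₒ = -0.6 × 268 = -161 kJ/mol.
High-spin has no excess pairs, so no pairing correction applies.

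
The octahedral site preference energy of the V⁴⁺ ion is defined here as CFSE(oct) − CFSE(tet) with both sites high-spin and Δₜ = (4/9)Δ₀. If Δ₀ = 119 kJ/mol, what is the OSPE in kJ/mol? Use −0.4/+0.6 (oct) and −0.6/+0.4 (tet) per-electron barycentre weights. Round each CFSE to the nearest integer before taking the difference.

V is in group 5, so V⁴⁺ is d¹ (5 − 4 = 1).
In an octahedral site d¹ (HS) is t₂g¹ eg⁰, giving CFSE(oct) = -0.4Δ₀ = -48 kJ/mol.
In a tetrahedral site the filling is e¹ t₂⁰: CFSE(tet) = -0.6Δₜ = -0.6 × (4/9)(119) = -32 kJ/mol.
OSPE = -48 − (-32) = -16 kJ/mol.

-16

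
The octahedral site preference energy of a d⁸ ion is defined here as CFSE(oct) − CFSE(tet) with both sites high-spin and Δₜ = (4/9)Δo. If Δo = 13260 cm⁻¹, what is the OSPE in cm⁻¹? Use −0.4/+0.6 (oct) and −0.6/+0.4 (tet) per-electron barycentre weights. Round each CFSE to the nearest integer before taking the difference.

-11197

In an octahedral site d⁸ (HS) is t₂g⁶ eg², giving CFSE(oct) = -1.2Δo = -15912 cm⁻¹.
Tetrahedral: e⁴ t₂⁴, CFSE = 4(−0.6) + 4(+0.4) = -0.8Δₜ = -0.8 × (4/9) × 13260 = -4715 cm⁻¹.
Subtracting, OSPE = -15912 − (-4715) = -11197 cm⁻¹.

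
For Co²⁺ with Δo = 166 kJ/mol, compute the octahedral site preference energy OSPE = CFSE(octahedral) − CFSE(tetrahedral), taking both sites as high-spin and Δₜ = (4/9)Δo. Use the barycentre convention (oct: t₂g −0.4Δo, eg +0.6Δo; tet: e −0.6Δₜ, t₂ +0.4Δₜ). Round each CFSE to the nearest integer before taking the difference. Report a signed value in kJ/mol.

Co sits in group 9; removing 2 electrons leaves Co²⁺ with 9 − 2 = 7 d electrons.
Octahedral high-spin t2g^5 e_g^2: CFSE = -0.8 × 166 = -133 kJ/mol.
Tetrahedral e^4 t2^3 gives -1.2Δₜ = -1.2 × (4/9) × 166 = -89 kJ/mol.
Subtracting, OSPE = -133 − (-89) = -44 kJ/mol.

-44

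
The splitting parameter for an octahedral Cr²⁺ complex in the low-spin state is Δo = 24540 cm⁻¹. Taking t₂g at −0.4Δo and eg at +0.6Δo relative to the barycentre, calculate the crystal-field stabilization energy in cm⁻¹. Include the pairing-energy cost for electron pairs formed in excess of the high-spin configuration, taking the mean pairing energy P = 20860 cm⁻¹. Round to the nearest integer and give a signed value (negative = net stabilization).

Cr sits in group 6; removing 2 electrons leaves Cr²⁺ with 6 − 2 = 4 d electrons.
The d⁴ electrons fill as t₂g⁴ eg⁰.
Orbital CFSE = 4(-0.4) + 0(0.6) = -1.6Δo = -1.6 × 24540 = -39264 cm⁻¹.
High-spin d⁴ would be t₂g³ eg¹ with 0 pairs; low-spin has 1, so 1 excess pair costs +1P = +20860 cm⁻¹.
Net CFSE = -39264 + 20860 = -18404 cm⁻¹.

-18404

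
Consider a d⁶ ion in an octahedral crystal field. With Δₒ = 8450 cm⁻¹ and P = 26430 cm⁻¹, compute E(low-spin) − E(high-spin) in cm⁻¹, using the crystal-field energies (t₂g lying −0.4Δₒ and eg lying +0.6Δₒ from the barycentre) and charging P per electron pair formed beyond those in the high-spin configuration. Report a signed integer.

35960

High-spin: t₂g⁴ eg², CFSE = -0.4Δₒ = -3380 cm⁻¹.
For low-spin the configuration is t₂g⁶ eg⁰: orbital energy -2.4 × 8450 = -20280 cm⁻¹, and 2 additional pairs relative to high-spin add 52860 cm⁻¹, giving 32580 cm⁻¹.
The difference is 32580 − (-3380) = 35960 cm⁻¹, so high-spin lies lower.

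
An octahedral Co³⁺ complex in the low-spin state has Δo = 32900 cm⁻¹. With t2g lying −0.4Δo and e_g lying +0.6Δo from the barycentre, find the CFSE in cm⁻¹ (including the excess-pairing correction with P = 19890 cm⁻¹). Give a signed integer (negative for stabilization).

-39180

Group 9 minus oxidation state +3 gives a d⁶ configuration for Co³⁺.
Electron filling gives t2g^6 e_g^0.
CFSE(orbital) = 6×(-0.4Δo) + 0×(0.6Δo) = -2.4Δo; with Δo = 32900 cm⁻¹ that is -78960 cm⁻¹.
Relative to high-spin t2g^4 e_g^2 (1 paired), the low-spin configuration has 2 additional pairs, contributing +2 × 19890 = +39780 cm⁻¹.
Overall CFSE = -78960 + 39780 = -39180 cm⁻¹.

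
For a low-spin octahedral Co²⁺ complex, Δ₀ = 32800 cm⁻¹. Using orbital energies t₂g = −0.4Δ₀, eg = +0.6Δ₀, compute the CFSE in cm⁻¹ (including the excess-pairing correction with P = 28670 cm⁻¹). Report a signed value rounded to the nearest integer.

-30370

Group 9 minus oxidation state +2 gives a d⁷ configuration for Co²⁺.
Configuration: t₂g⁶ eg¹.
Orbital CFSE = 6(-0.4) + 1(0.6) = -1.8Δ₀ = -1.8 × 32800 = -59040 cm⁻¹.
High-spin d⁷ would be t₂g⁵ eg² with 2 pairs; low-spin has 3, so 1 excess pair costs +1P = +28670 cm⁻¹.
Overall CFSE = -59040 + 28670 = -30370 cm⁻¹.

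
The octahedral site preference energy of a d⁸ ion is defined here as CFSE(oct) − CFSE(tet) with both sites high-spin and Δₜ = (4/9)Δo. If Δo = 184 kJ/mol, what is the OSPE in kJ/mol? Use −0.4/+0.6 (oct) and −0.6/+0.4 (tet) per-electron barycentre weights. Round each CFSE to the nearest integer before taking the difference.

-156

In an octahedral site d⁸ (HS) is t2g^6 e_g^2, giving CFSE(oct) = -1.2Δo = -221 kJ/mol.
Tetrahedral: e^4 t2^4, CFSE = 4(−0.6) + 4(+0.4) = -0.8Δₜ = -0.8 × (4/9) × 184 = -65 kJ/mol.
OSPE = -221 − (-65) = -156 kJ/mol.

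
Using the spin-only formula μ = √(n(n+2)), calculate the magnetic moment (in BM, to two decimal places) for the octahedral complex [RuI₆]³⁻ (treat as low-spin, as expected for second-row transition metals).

Each I⁻ contributes -1; 6 × (-1) = -6. With overall charge -3, Ru is in the +3 oxidation state.
Ru³⁺: group 8, so d-count = 8 − 3 = 5.
Configuration: t₂g⁵ eg⁰ → 1 unpaired electron.
μ(spin-only) = √[1(1+2)] = √3 ≈ 1.73 BM.

1.73 BM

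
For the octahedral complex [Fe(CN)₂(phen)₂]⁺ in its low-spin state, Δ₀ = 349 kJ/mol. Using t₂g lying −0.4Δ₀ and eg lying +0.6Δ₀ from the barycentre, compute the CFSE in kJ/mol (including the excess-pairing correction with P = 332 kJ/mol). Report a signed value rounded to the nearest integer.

-34

Ligand charges: 2×(-1) from CN⁻ and 2×(+0) from phen sum to -2; with overall charge +1, Fe is +3.
Fe³⁺: group 8, so d-count = 8 − 3 = 5.
The d⁵ electrons fill as t₂g⁵ eg⁰.
Orbital CFSE = 5(-0.4) + 0(0.6) = -2.0Δ₀ = -2.0 × 349 = -698 kJ/mol.
Pairing penalty: 2 pairs vs 0 in the high-spin reference → 2 extra × P = 664 kJ/mol.
Overall CFSE = -698 + 664 = -34 kJ/mol.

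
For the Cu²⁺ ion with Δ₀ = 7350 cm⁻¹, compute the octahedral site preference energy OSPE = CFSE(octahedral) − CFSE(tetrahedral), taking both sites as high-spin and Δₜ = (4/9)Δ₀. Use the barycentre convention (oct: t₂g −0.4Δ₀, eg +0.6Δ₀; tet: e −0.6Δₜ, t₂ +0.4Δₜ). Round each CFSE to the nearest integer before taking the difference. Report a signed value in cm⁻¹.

-3103

Group 11 minus oxidation state +2 gives a d⁹ configuration for Cu²⁺.
In an octahedral site d⁹ (HS) is t₂g⁶ eg³, giving CFSE(oct) = -0.6Δ₀ = -4410 cm⁻¹.
In a tetrahedral site the filling is e⁴ t₂⁵: CFSE(tet) = -0.4Δₜ = -0.4 × (4/9)(7350) = -1307 cm⁻¹.
OSPE = CFSE(oct) − CFSE(tet) = -4410 − (-1307) = -3103 cm⁻¹.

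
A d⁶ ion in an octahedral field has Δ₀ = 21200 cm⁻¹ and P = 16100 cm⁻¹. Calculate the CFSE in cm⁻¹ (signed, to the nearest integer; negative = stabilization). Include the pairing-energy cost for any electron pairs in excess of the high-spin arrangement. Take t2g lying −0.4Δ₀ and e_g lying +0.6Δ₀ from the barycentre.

-18680

Δ₀ > P, so pairing is preferred: the ground state is low-spin.
Filling d⁶ accordingly: t2g^6 e_g^0.
Orbital CFSE = -2.4Δ₀ = -2.4 × 21200 = -50880 cm⁻¹.
Excess pairs vs high-spin: 3 − 1 = 2; pairing cost = +32200 cm⁻¹.
Net CFSE = -50880 + 32200 = -18680 cm⁻¹.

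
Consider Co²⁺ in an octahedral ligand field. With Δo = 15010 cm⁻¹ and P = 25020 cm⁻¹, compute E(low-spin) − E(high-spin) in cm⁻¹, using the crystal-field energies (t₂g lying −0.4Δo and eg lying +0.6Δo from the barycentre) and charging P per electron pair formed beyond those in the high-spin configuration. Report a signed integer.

10010

Co²⁺: group 9, so d-count = 9 − 2 = 7.
High-spin: t₂g⁵ eg², CFSE = -0.8Δo = -12008 cm⁻¹.
Low-spin t₂g⁶ eg¹ gives -1.8Δo = -27018 cm⁻¹, but forming 1 extra pair costs 1P = 25020 cm⁻¹, so E(LS) = -27018 + 25020 = -1998 cm⁻¹.
E(LS) − E(HS) = -1998 − (-12008) = 10010 cm⁻¹.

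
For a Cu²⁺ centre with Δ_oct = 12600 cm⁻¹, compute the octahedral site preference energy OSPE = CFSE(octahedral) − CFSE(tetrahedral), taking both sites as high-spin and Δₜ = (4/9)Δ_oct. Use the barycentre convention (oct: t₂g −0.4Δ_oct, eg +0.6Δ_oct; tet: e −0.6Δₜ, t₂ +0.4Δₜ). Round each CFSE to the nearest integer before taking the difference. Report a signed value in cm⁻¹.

-5320

Group 11 minus oxidation state +2 gives a d⁹ configuration for Cu²⁺.
Octahedral high-spin t₂g⁶ eg³: CFSE = -0.6 × 12600 = -7560 cm⁻¹.
Tetrahedral: e⁴ t₂⁵, CFSE = 4(−0.6) + 5(+0.4) = -0.4Δₜ = -0.4 × (4/9) × 12600 = -2240 cm⁻¹.
Subtracting, OSPE = -7560 − (-2240) = -5320 cm⁻¹.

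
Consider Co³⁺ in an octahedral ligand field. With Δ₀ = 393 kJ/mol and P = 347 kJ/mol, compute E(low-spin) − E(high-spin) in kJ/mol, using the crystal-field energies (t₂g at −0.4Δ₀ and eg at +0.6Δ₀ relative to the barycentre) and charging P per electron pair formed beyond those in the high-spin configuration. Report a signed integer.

-92

Co is in group 9, so Co³⁺ is d⁶ (9 − 3 = 6).
In the high-spin limit (t₂g⁴ eg²) the orbital term is -0.4Δ₀ = -157 kJ/mol, with no excess pairing.
Low-spin: t₂g⁶ eg⁰, orbital CFSE = -2.4Δ₀ = -943 kJ/mol; plus 2 excess pairs × P = +694 kJ/mol; total -249 kJ/mol.
The difference is -249 − (-157) = -92 kJ/mol, so low-spin lies lower.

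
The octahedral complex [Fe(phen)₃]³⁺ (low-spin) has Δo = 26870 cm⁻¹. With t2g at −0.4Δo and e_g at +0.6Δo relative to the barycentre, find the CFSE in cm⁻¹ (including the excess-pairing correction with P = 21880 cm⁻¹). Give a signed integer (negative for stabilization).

phen is neutral, so the +3 overall charge sits on Fe: oxidation state +3.
Group 8 minus oxidation state +3 gives a d⁵ configuration for Fe³⁺.
The d⁵ electrons fill as t2g^5 e_g^0.
Orbital CFSE = 5(-0.4) + 0(0.6) = -2.0Δo = -2.0 × 26870 = -53740 cm⁻¹.
High-spin d⁵ would be t2g^3 e_g^2 with 0 pairs; low-spin has 2, so 2 excess pairs cost +2P = +43760 cm⁻¹.
Combining: -53740 + 43760 = -9980 cm⁻¹.

-9980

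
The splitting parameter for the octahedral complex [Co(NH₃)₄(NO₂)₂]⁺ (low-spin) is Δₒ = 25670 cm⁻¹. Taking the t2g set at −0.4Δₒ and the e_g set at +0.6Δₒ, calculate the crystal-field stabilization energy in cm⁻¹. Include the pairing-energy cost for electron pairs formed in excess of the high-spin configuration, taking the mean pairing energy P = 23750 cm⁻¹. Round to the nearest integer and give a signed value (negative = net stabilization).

-14108

Ligand charges: 4×(+0) from NH₃ and 2×(-1) from NO₂⁻ sum to -2; with overall charge +1, Co is +3.
Co is in group 9, so Co³⁺ is d⁶ (9 − 3 = 6).
Configuration: t2g^6 e_g^0.
CFSE(orbital) = 6×(-0.4Δₒ) + 0×(0.6Δₒ) = -2.4Δₒ; with Δₒ = 25670 cm⁻¹ that is -61608 cm⁻¹.
Pairing penalty: 3 pairs vs 1 in the high-spin reference → 2 extra × P = 47500 cm⁻¹.
Net CFSE = -61608 + 47500 = -14108 cm⁻¹.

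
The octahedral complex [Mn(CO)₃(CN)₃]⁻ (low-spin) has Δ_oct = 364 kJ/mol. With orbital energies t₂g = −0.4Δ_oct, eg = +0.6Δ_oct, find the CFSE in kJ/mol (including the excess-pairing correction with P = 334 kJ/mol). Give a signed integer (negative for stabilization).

-60

Ligand charges: 3×(+0) from CO and 3×(-1) from CN⁻ sum to -3; with overall charge -1, Mn is +2.
Mn sits in group 7; removing 2 electrons leaves Mn²⁺ with 7 − 2 = 5 d electrons.
Electron filling gives t₂g⁵ eg⁰.
CFSE(orbital) = 5×(-0.4Δ_oct) + 0×(0.6Δ_oct) = -2.0Δ_oct; with Δ_oct = 364 kJ/mol that is -728 kJ/mol.
Relative to high-spin t₂g³ eg² (0 paired), the low-spin configuration has 2 additional pairs, contributing +2 × 334 = +668 kJ/mol.
Combining: -728 + 668 = -60 kJ/mol.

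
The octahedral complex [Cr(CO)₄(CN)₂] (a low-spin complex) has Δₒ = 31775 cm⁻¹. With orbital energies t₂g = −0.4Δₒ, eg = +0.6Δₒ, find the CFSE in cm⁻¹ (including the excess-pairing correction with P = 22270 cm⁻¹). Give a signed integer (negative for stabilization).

Ligand charges: 4×(+0) from CO and 2×(-1) from CN⁻ sum to -2; with overall charge +0, Cr is +2.
Cr²⁺: group 6, so d-count = 6 − 2 = 4.
Configuration: t₂g⁴ eg⁰.
CFSE(orbital) = 4×(-0.4Δₒ) + 0×(0.6Δₒ) = -1.6Δₒ; with Δₒ = 31775 cm⁻¹ that is -50840 cm⁻¹.
High-spin d⁴ would be t₂g³ eg¹ with 0 pairs; low-spin has 1, so 1 excess pair costs +1P = +22270 cm⁻¹.
Combining: -50840 + 22270 = -28570 cm⁻¹.

-28570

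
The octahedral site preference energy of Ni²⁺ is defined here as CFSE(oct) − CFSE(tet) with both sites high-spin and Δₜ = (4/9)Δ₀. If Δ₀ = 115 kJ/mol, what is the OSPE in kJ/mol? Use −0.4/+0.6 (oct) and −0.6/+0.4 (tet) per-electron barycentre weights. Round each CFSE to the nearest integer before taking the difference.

Group 10 minus oxidation state +2 gives a d⁸ configuration for Ni²⁺.
Octahedral (high-spin): t2g^6 e_g^2, CFSE = 6(−0.4) + 2(+0.6) = -1.2Δ₀ = -1.2 × 115 = -138 kJ/mol.
Tetrahedral: e^4 t2^4, CFSE = 4(−0.6) + 4(+0.4) = -0.8Δₜ = -0.8 × (4/9) × 115 = -41 kJ/mol.
Subtracting, OSPE = -138 − (-41) = -97 kJ/mol.

-97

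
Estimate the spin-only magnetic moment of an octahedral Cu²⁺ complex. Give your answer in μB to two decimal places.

1.73 μB

Cu sits in group 11; removing 2 electrons leaves Cu²⁺ with 11 − 2 = 9 d electrons.
Configuration: t₂g⁶ eg³ → 1 unpaired electron.
μ(spin-only) = √[1(1+2)] = √3 ≈ 1.73 μB.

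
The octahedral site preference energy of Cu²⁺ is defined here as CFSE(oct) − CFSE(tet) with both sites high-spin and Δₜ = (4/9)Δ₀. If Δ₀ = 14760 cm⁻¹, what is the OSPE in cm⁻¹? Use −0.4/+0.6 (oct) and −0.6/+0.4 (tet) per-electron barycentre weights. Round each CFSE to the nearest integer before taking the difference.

Cu sits in group 11; removing 2 electrons leaves Cu²⁺ with 11 − 2 = 9 d electrons.
In an octahedral site d⁹ (HS) is t₂g⁶ eg³, giving CFSE(oct) = -0.6Δ₀ = -8856 cm⁻¹.
Tetrahedral e⁴ t₂⁵ gives -0.4Δₜ = -0.4 × (4/9) × 14760 = -2624 cm⁻¹.
Subtracting, OSPE = -8856 − (-2624) = -6232 cm⁻¹.

-6232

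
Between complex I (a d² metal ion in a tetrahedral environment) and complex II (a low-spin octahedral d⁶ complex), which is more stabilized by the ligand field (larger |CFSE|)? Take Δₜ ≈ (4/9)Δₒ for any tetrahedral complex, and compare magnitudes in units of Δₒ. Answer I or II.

II

I: With tetrahedral geometry the complex is necessarily high-spin; e^2 t2^0, CFSE = -1.2Δₜ ≈ -0.53Δₒ.
II: t2g^6 e_g^0, CFSE = -2.4Δₒ.
So II has the larger |CFSE|.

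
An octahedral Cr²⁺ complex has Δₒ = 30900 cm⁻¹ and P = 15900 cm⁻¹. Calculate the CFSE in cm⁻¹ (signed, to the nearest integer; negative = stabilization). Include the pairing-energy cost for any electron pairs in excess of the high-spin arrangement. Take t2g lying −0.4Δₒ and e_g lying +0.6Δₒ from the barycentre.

-33540

Group 6 minus oxidation state +2 gives a d⁴ configuration for Cr²⁺.
Since Δₒ = 30900 cm⁻¹ > P = 15900 cm⁻¹, the complex adopts the low-spin configuration.
Configuration: t2g^4 e_g^0.
Orbital CFSE = -1.6Δₒ = -1.6 × 30900 = -49440 cm⁻¹.
Excess pairs vs high-spin: 1 − 0 = 1; pairing cost = +15900 cm⁻¹.
Net CFSE = -49440 + 15900 = -33540 cm⁻¹.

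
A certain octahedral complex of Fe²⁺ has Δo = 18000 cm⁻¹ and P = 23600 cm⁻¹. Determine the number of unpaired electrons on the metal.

Fe sits in group 8; removing 2 electrons leaves Fe²⁺ with 8 − 2 = 6 d electrons.
Since Δo = 18000 cm⁻¹ < P = 23600 cm⁻¹, the complex adopts the high-spin configuration.
Configuration: t₂g⁴ eg².
Unpaired electrons: 4.

4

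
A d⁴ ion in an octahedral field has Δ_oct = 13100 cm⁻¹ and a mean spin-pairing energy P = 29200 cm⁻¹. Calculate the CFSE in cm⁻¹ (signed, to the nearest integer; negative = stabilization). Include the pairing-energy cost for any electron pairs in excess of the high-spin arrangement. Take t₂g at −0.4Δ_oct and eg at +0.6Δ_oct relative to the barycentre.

-7860

Since Δ_oct = 13100 cm⁻¹ < P = 29200 cm⁻¹, the complex adopts the high-spin configuration.
That gives t₂g³ eg¹.
Orbital CFSE = -0.6Δ_oct = -0.6 × 13100 = -7860 cm⁻¹.
High-spin has no excess pairs, so no pairing correction applies.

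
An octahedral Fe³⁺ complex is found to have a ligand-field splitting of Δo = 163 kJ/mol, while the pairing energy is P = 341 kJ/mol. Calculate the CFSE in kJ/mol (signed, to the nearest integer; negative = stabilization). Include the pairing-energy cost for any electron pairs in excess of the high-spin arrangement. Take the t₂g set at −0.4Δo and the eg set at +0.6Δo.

Fe sits in group 8; removing 3 electrons leaves Fe³⁺ with 8 − 3 = 5 d electrons.
Since Δo = 163 kJ/mol < P = 341 kJ/mol, the complex adopts the high-spin configuration.
Filling d⁵ accordingly: t₂g³ eg².
Orbital CFSE = 0.0Δo = 0.0 × 163 = 0 kJ/mol.
High-spin has no excess pairs, so no pairing correction applies.

0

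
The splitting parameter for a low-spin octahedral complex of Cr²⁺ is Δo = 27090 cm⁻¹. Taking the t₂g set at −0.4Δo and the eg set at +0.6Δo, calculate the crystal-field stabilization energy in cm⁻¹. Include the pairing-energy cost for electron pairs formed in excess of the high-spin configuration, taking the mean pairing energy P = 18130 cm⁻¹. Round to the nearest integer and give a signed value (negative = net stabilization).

Cr²⁺: group 6, so d-count = 6 − 2 = 4.
Configuration: t₂g⁴ eg⁰.
CFSE(orbital) = 4×(-0.4Δo) + 0×(0.6Δo) = -1.6Δo; with Δo = 27090 cm⁻¹ that is -43344 cm⁻¹.
Pairing penalty: 1 pair vs 0 in the high-spin reference → 1 extra × P = 18130 cm⁻¹.
Net CFSE = -43344 + 18130 = -25214 cm⁻¹.

-25214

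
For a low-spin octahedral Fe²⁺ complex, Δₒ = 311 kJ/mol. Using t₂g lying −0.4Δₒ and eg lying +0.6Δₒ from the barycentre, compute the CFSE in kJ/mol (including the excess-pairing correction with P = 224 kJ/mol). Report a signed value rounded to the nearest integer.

-298

Fe²⁺: group 8, so d-count = 8 − 2 = 6.
Electron filling gives t₂g⁶ eg⁰.
Orbital CFSE = 6(-0.4) + 0(0.6) = -2.4Δₒ = -2.4 × 311 = -746 kJ/mol.
Pairing penalty: 3 pairs vs 1 in the high-spin reference → 2 extra × P = 448 kJ/mol.
Overall CFSE = -746 + 448 = -298 kJ/mol.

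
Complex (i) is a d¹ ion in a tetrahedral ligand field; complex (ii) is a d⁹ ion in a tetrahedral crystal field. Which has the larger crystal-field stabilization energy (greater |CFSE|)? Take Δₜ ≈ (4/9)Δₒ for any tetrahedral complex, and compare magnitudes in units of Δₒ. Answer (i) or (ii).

(i): With tetrahedral geometry the complex is necessarily high-spin; e¹ t₂⁰, CFSE = -0.6Δₜ ≈ -0.27Δₒ.
(ii): With tetrahedral geometry the complex is necessarily high-spin; e⁴ t₂⁵, CFSE = -0.4Δₜ ≈ -0.18Δₒ.
So (i) has the larger |CFSE|.

(i)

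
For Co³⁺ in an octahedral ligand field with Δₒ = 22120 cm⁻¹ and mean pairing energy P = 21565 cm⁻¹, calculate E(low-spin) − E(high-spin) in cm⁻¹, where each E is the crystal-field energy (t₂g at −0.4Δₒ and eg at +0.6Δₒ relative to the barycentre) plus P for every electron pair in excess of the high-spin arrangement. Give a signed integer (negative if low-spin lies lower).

Co³⁺: group 9, so d-count = 9 − 3 = 6.
In the high-spin limit (t₂g⁴ eg²) the orbital term is -0.4Δₒ = -8848 cm⁻¹, with no excess pairing.
Low-spin t₂g⁶ eg⁰ gives -2.4Δₒ = -53088 cm⁻¹, but forming 2 extra pairs costs 2P = 43130 cm⁻¹, so E(LS) = -53088 + 43130 = -9958 cm⁻¹.
Thus E(LS) − E(HS) = -1110 cm⁻¹.

-1110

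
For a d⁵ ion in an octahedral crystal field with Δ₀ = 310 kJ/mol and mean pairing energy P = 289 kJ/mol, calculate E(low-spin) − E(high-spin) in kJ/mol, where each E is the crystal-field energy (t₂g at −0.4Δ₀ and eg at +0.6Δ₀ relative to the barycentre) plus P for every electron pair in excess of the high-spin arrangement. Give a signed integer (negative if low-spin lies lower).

In the high-spin limit (t₂g³ eg²) the orbital term is 0.0Δ₀ = 0 kJ/mol, with no excess pairing.
Low-spin t₂g⁵ eg⁰ gives -2.0Δ₀ = -620 kJ/mol, but forming 2 extra pairs costs 2P = 578 kJ/mol, so E(LS) = -620 + 578 = -42 kJ/mol.
E(LS) − E(HS) = -42 − (0) = -42 kJ/mol.

-42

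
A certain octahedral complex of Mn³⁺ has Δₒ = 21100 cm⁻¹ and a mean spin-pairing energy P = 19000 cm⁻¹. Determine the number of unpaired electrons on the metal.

Mn is in group 7, so Mn³⁺ is d⁴ (7 − 3 = 4).
Since Δₒ = 21100 cm⁻¹ > P = 19000 cm⁻¹, the complex adopts the low-spin configuration.
Configuration: t₂g⁴ eg⁰.
Unpaired electrons: 2.

2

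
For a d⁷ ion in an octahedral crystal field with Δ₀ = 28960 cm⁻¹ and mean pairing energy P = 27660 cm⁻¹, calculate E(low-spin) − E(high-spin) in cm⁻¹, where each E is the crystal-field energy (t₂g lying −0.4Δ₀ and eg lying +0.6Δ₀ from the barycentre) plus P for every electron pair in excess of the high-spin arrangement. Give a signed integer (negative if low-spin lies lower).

-1300

High-spin d⁷ fills as t₂g⁵ eg² with CFSE 5(−0.4) + 2(+0.6) = -0.8Δ₀ = -23168 cm⁻¹.
Low-spin t₂g⁶ eg¹ gives -1.8Δ₀ = -52128 cm⁻¹, but forming 1 extra pair costs 1P = 27660 cm⁻¹, so E(LS) = -52128 + 27660 = -24468 cm⁻¹.
E(LS) − E(HS) = -24468 − (-23168) = -1300 cm⁻¹.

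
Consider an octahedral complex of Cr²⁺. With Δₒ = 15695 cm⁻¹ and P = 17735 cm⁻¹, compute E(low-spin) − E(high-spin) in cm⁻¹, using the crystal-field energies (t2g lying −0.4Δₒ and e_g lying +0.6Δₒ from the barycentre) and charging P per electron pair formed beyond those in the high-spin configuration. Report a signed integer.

Cr sits in group 6; removing 2 electrons leaves Cr²⁺ with 6 − 2 = 4 d electrons.
High-spin d⁴ fills as t2g^3 e_g^1 with CFSE 3(−0.4) + 1(+0.6) = -0.6Δₒ = -9417 cm⁻¹.
For low-spin the configuration is t2g^4 e_g^0: orbital energy -1.6 × 15695 = -25112 cm⁻¹, and 1 additional pair relative to high-spin adds 17735 cm⁻¹, giving -7377 cm⁻¹.
E(LS) − E(HS) = -7377 − (-9417) = 2040 cm⁻¹.

2040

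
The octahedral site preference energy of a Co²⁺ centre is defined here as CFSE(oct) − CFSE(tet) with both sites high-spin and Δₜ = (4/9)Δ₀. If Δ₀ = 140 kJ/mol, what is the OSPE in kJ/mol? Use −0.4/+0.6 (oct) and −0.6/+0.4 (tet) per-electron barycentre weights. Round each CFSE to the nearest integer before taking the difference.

-37

Co²⁺: group 9, so d-count = 9 − 2 = 7.
Octahedral high-spin t₂g⁵ eg²: CFSE = -0.8 × 140 = -112 kJ/mol.
Tetrahedral e⁴ t₂³ gives -1.2Δₜ = -1.2 × (4/9) × 140 = -75 kJ/mol.
Subtracting, OSPE = -112 − (-75) = -37 kJ/mol.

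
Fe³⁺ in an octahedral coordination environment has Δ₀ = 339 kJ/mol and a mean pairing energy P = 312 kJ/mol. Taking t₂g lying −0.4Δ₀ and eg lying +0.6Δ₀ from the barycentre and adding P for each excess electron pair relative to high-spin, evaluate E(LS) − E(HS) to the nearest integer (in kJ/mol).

-54

Fe³⁺: group 8, so d-count = 8 − 3 = 5.
In the high-spin limit (t₂g³ eg²) the orbital term is 0.0Δ₀ = 0 kJ/mol, with no excess pairing.
Low-spin: t₂g⁵ eg⁰, orbital CFSE = -2.0Δ₀ = -678 kJ/mol; plus 2 excess pairs × P = +624 kJ/mol; total -54 kJ/mol.
Thus E(LS) − E(HS) = -54 kJ/mol.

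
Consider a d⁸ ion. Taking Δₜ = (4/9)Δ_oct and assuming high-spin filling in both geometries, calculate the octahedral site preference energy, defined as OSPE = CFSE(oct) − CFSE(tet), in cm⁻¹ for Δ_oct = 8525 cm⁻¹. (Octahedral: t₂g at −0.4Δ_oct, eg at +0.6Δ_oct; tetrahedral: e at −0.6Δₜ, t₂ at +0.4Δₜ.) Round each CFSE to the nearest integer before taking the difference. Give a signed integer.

-7199

Octahedral high-spin t₂g⁶ eg²: CFSE = -1.2 × 8525 = -10230 cm⁻¹.
Tetrahedral e⁴ t₂⁴ gives -0.8Δₜ = -0.8 × (4/9) × 8525 = -3031 cm⁻¹.
Subtracting, OSPE = -10230 − (-3031) = -7199 cm⁻¹.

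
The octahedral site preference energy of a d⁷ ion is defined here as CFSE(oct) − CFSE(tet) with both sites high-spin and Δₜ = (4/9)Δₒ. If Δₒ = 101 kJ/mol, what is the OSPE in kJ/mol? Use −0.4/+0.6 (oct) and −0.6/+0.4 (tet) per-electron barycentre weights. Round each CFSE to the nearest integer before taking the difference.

-27

Octahedral (high-spin): t2g^5 e_g^2, CFSE = 5(−0.4) + 2(+0.6) = -0.8Δₒ = -0.8 × 101 = -81 kJ/mol.
Tetrahedral e^4 t2^3 gives -1.2Δₜ = -1.2 × (4/9) × 101 = -54 kJ/mol.
Subtracting, OSPE = -81 − (-54) = -27 kJ/mol.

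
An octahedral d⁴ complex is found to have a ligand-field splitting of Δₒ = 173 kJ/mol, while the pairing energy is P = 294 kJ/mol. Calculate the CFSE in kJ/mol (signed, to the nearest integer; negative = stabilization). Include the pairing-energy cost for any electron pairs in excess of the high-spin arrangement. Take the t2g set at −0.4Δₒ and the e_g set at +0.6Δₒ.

-104

Here Δₒ < P (173 < 294), so the high-spin state is favoured.
That gives t2g^3 e_g^1.
Orbital CFSE = -0.6Δₒ = -0.6 × 173 = -104 kJ/mol.
High-spin has no excess pairs, so no pairing correction applies.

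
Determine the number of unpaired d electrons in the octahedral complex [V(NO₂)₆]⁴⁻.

3

Each NO₂⁻ contributes -1; 6 × (-1) = -6. With overall charge -4, V is in the +2 oxidation state.
V is in group 5, so V²⁺ is d³ (5 − 2 = 3).
Configuration: t₂g³ eg⁰, giving 3 unpaired electrons.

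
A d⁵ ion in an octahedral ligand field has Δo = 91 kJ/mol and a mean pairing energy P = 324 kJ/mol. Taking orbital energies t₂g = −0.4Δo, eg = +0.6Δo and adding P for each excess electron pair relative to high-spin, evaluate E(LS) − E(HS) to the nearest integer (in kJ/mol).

In the high-spin limit (t₂g³ eg²) the orbital term is 0.0Δo = 0 kJ/mol, with no excess pairing.
Low-spin t₂g⁵ eg⁰ gives -2.0Δo = -182 kJ/mol, but forming 2 extra pairs costs 2P = 648 kJ/mol, so E(LS) = -182 + 648 = 466 kJ/mol.
The difference is 466 − (0) = 466 kJ/mol, so high-spin lies lower.

466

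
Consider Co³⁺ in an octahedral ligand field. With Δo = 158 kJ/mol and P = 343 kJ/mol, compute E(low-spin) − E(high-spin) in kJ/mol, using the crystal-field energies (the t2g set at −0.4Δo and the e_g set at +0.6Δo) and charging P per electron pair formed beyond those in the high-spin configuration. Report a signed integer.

Group 9 minus oxidation state +3 gives a d⁶ configuration for Co³⁺.
In the high-spin limit (t2g^4 e_g^2) the orbital term is -0.4Δo = -63 kJ/mol, with no excess pairing.
Low-spin t2g^6 e_g^0 gives -2.4Δo = -379 kJ/mol, but forming 2 extra pairs costs 2P = 686 kJ/mol, so E(LS) = -379 + 686 = 307 kJ/mol.
E(LS) − E(HS) = 307 − (-63) = 370 kJ/mol.

370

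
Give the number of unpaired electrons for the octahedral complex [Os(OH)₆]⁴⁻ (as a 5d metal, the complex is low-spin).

Each OH⁻ contributes -1; 6 × (-1) = -6. With overall charge -4, Os is in the +2 oxidation state.
Group 8 minus oxidation state +2 gives a d⁶ configuration for Os²⁺.
Configuration: t2g^6 e_g^0, giving 0 unpaired electrons.

0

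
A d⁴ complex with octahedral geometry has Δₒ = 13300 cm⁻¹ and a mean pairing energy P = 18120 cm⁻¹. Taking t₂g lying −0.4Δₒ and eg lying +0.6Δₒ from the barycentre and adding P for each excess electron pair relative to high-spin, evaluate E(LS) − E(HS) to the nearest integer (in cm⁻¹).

In the high-spin limit (t₂g³ eg¹) the orbital term is -0.6Δₒ = -7980 cm⁻¹, with no excess pairing.
For low-spin the configuration is t₂g⁴ eg⁰: orbital energy -1.6 × 13300 = -21280 cm⁻¹, and 1 additional pair relative to high-spin adds 18120 cm⁻¹, giving -3160 cm⁻¹.
E(LS) − E(HS) = -3160 − (-7980) = 4820 cm⁻¹.

4820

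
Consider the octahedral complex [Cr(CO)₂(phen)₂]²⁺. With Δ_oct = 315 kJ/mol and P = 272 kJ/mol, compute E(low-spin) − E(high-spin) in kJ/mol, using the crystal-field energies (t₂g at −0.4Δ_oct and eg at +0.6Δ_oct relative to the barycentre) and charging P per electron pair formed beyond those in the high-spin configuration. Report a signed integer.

-43

Ligand charges: 2×(+0) from CO and 2×(+0) from phen sum to +0; with overall charge +2, Cr is +2.
Group 6 minus oxidation state +2 gives a d⁴ configuration for Cr²⁺.
In the high-spin limit (t₂g³ eg¹) the orbital term is -0.6Δ_oct = -189 kJ/mol, with no excess pairing.
Low-spin t₂g⁴ eg⁰ gives -1.6Δ_oct = -504 kJ/mol, but forming 1 extra pair costs 1P = 272 kJ/mol, so E(LS) = -504 + 272 = -232 kJ/mol.
Thus E(LS) − E(HS) = -43 kJ/mol.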